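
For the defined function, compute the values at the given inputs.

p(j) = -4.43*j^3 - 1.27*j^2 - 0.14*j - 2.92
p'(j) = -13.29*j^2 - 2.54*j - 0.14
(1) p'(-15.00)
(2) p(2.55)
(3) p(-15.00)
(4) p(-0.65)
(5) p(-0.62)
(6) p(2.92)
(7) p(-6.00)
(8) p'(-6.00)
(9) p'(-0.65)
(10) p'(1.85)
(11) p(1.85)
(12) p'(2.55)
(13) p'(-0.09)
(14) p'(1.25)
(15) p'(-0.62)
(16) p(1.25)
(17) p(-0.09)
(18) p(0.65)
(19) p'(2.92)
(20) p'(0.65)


(1) = -2952.29
(2) = -84.99
(3) = 14664.68
(4) = -2.15
(5) = -2.27
(6) = -124.45
(7) = 909.08
(8) = -463.34
(9) = -4.10
(10) = -50.32
(11) = -35.57
(12) = -93.04
(13) = -0.02
(14) = -24.08
(15) = -3.67
(16) = -13.73
(17) = -2.91
(18) = -4.76
(19) = -120.87
(20) = -7.41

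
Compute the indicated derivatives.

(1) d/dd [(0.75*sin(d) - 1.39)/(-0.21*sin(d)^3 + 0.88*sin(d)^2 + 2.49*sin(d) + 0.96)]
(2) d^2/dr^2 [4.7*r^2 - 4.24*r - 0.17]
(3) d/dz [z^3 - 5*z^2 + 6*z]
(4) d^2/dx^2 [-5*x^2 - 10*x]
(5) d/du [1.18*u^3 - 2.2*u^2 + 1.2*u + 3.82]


(1) = (0.315*sin(d)^3 - 1.5357*sin(d)^2 + 2.4464*sin(d) + 4.1811)*cos(d)/(0.0441*sin(d)^6 - 0.3696*sin(d)^5 - 0.2714*sin(d)^4 + 3.9792*sin(d)^3 + 7.8897*sin(d)^2 + 4.7808*sin(d) + 0.9216)
(2) = 9.40000000000000
(3) = 3*z^2 - 10*z + 6
(4) = -10
(5) = 3.54*u^2 - 4.4*u + 1.2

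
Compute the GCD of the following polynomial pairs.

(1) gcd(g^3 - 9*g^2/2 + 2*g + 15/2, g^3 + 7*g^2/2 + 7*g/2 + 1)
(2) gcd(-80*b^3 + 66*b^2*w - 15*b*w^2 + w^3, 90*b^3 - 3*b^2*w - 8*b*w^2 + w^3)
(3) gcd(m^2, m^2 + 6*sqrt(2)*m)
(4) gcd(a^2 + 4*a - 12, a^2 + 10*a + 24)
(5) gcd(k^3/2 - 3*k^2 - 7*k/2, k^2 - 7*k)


(1) = gcd((g - 3)*(g - 5/2)*(g + 1), (g + 1/2)*(g + 1)*(g + 2)) = g + 1
(2) = -5*b + w
(3) = gcd(m^2, m*(m + 6*sqrt(2))) = m
(4) = gcd((a - 2)*(a + 6), (a + 4)*(a + 6)) = a + 6
(5) = gcd(k*(k/2 + 1/2)*(k - 7), k*(k - 7)) = k^2 - 7*k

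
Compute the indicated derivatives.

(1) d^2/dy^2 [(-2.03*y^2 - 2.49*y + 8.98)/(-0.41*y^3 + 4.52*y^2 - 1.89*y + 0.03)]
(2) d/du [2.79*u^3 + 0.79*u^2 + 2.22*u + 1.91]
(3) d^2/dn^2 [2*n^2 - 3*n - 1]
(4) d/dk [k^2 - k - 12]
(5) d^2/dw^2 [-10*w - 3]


(1) = (0.682486*y^6 + 2.511414*y^5 - 55.239546*y^4 + 399.1855*y^3 - 1143.825648*y^2 + 457.597476*y - 61.43352)/(0.068921*y^9 - 2.279436*y^8 + 26.082519*y^7 - 113.375825*y^6 + 120.567627*y^5 - 50.415894*y^4 + 8.29008*y^3 - 0.333693*y^2 + 0.005103*y - 2.7e-5)
(2) = 8.37*u^2 + 1.58*u + 2.22
(3) = 4
(4) = 2*k - 1
(5) = 0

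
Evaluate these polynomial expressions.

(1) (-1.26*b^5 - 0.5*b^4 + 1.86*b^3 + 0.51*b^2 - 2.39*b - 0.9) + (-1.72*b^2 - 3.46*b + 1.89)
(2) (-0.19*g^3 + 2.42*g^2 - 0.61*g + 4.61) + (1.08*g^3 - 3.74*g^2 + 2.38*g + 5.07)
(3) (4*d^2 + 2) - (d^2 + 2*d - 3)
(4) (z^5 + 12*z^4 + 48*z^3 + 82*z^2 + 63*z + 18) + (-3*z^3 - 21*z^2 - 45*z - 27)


(1) = -1.26*b^5 - 0.5*b^4 + 1.86*b^3 - 1.21*b^2 - 5.85*b + 0.99
(2) = 0.89*g^3 - 1.32*g^2 + 1.77*g + 9.68
(3) = 3*d^2 - 2*d + 5
(4) = z^5 + 12*z^4 + 45*z^3 + 61*z^2 + 18*z - 9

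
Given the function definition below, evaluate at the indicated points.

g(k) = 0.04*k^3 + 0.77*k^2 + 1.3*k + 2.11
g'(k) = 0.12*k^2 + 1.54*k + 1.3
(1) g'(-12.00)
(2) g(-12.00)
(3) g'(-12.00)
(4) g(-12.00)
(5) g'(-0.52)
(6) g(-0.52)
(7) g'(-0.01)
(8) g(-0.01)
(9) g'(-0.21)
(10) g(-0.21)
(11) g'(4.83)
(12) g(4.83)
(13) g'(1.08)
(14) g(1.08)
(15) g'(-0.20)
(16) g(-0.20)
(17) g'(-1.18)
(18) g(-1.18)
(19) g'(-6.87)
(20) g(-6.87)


(1) = 0.10
(2) = 28.27
(3) = 0.10
(4) = 28.27
(5) = 0.53
(6) = 1.64
(7) = 1.28
(8) = 2.10
(9) = 0.98
(10) = 1.87
(11) = 11.54
(12) = 30.86
(13) = 3.10
(14) = 4.46
(15) = 1.00
(16) = 1.88
(17) = -0.35
(18) = 1.58
(19) = -3.62
(20) = 16.55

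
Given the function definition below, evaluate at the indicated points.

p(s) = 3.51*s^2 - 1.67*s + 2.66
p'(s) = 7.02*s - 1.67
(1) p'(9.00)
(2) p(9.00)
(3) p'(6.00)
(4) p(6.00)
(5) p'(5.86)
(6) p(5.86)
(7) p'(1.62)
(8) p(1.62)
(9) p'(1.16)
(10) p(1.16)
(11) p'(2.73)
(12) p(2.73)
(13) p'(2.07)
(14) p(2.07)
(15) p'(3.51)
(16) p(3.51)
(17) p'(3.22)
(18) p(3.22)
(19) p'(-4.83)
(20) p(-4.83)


(1) = 61.51
(2) = 271.94
(3) = 40.45
(4) = 119.00
(5) = 39.47
(6) = 113.41
(7) = 9.70
(8) = 9.17
(9) = 6.47
(10) = 5.45
(11) = 17.49
(12) = 24.26
(13) = 12.86
(14) = 14.24
(15) = 22.97
(16) = 40.04
(17) = 20.93
(18) = 33.68
(19) = -35.58
(20) = 92.61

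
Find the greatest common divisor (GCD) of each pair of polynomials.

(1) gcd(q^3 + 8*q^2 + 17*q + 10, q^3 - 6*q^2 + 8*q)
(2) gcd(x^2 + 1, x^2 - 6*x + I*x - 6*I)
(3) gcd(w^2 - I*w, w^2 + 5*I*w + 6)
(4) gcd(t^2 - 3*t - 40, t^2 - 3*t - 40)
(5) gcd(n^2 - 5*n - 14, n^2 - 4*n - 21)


(1) = gcd((q + 1)*(q + 2)*(q + 5), q*(q - 4)*(q - 2)) = 1
(2) = gcd((x - I)*(x + I), (x - 6)*(x + I)) = x + I
(3) = gcd(w*(w - I), (w - I)*(w + 6*I)) = w - I
(4) = gcd((t - 8)*(t + 5), (t - 8)*(t + 5)) = t^2 - 3*t - 40
(5) = n - 7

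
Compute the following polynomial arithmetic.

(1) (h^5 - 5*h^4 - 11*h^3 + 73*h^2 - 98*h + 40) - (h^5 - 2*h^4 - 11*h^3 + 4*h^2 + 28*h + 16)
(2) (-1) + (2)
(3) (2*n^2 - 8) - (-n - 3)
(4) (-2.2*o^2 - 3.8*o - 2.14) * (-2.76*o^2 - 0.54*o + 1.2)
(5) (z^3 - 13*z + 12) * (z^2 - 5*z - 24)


(1) = -3*h^4 + 69*h^2 - 126*h + 24
(2) = 1
(3) = 2*n^2 + n - 5
(4) = 6.072*o^4 + 11.676*o^3 + 5.3184*o^2 - 3.4044*o - 2.568
(5) = z^5 - 5*z^4 - 37*z^3 + 77*z^2 + 252*z - 288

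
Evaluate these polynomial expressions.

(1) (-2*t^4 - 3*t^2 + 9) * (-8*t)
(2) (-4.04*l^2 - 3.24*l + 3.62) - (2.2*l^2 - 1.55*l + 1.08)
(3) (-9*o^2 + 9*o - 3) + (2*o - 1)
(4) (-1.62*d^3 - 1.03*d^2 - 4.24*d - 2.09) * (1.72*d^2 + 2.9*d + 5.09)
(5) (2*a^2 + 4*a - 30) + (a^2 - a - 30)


(1) = 16*t^5 + 24*t^3 - 72*t
(2) = -6.24*l^2 - 1.69*l + 2.54
(3) = -9*o^2 + 11*o - 4
(4) = -2.7864*d^5 - 6.4696*d^4 - 18.5256*d^3 - 21.1335*d^2 - 27.6426*d - 10.6381
(5) = 3*a^2 + 3*a - 60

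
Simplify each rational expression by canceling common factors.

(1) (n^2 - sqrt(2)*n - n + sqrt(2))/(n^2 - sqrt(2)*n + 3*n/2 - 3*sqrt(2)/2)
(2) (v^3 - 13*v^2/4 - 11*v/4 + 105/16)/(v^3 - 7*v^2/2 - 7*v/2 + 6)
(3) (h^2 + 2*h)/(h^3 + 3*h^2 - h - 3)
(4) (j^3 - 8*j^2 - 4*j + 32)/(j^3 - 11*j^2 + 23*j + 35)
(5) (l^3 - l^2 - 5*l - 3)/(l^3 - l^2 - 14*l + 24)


(1) = (2*n - 2)/(2*n + 3)
(2) = (8*v^2 - 38*v + 35)/(8*v^2 - 40*v + 32)
(3) = (h^2 + 2*h)/(h^3 + 3*h^2 - h - 3)
(4) = (j^3 - 8*j^2 - 4*j + 32)/(j^3 - 11*j^2 + 23*j + 35)
(5) = (l^2 + 2*l + 1)/(l^2 + 2*l - 8)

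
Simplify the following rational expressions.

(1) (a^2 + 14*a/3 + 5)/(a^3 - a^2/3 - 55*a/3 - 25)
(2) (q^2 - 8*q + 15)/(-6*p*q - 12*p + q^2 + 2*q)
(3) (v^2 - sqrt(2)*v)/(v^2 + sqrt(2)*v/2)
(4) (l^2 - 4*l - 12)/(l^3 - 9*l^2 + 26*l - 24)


(1) = 1/(a - 5)
(2) = (-q^2 + 8*q - 15)/(6*p*q + 12*p - q^2 - 2*q)
(3) = (2*v - 2*sqrt(2))/(2*v + sqrt(2))
(4) = (l^2 - 4*l - 12)/(l^3 - 9*l^2 + 26*l - 24)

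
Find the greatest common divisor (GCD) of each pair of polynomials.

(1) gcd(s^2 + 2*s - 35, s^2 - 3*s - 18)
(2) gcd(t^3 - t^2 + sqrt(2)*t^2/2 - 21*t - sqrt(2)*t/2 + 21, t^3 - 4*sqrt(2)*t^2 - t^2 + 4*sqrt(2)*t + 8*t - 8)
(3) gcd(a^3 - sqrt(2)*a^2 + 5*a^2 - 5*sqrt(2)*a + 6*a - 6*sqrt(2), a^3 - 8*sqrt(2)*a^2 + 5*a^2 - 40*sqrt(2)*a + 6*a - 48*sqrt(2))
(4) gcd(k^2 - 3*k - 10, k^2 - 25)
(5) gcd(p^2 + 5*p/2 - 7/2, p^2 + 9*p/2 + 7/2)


(1) = 1
(2) = gcd((t - 1)*(t - 3*sqrt(2))*(t + 7*sqrt(2)/2), (t - 1)*(t - 2*sqrt(2))^2) = t - 1
(3) = a^2 + 5*a + 6
(4) = gcd((k - 5)*(k + 2), (k - 5)*(k + 5)) = k - 5
(5) = p + 7/2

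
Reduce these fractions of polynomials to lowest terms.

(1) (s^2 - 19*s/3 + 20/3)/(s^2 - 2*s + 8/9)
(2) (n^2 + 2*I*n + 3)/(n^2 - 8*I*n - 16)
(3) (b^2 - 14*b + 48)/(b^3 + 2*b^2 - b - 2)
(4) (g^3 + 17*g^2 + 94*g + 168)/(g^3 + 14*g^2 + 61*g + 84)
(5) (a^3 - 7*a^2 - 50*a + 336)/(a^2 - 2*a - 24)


(1) = (3*s - 15)/(3*s - 2)
(2) = (n^2 + 2*I*n + 3)/(n^2 - 8*I*n - 16)
(3) = (b^2 - 14*b + 48)/(b^3 + 2*b^2 - b - 2)
(4) = (g + 6)/(g + 3)
(5) = (a^2 - a - 56)/(a + 4)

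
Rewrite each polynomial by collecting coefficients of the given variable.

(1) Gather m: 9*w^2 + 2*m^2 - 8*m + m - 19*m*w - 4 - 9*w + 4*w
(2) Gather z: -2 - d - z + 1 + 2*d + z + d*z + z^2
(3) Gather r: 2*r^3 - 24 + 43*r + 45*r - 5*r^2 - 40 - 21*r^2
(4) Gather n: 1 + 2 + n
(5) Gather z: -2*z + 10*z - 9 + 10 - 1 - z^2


(1) = 2*m^2 + m*(-19*w - 7) + 9*w^2 - 5*w - 4
(2) = d*z + d + z^2 - 1
(3) = 2*r^3 - 26*r^2 + 88*r - 64
(4) = n + 3
(5) = -z^2 + 8*z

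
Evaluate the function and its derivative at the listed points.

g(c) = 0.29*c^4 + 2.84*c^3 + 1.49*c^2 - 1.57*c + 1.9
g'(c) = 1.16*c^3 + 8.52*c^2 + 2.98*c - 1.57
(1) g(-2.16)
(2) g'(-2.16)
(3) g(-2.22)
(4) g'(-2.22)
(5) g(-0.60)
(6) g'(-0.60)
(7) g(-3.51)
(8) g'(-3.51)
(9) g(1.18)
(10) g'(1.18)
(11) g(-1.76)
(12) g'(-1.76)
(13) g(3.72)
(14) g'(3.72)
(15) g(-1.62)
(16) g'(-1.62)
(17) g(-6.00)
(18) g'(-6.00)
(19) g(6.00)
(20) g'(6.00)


(1) = -10.07
(2) = 20.05
(3) = -11.30
(4) = 21.11
(5) = 2.80
(6) = -0.54
(7) = -53.03
(8) = 42.77
(9) = 7.35
(10) = 15.72
(11) = -3.42
(12) = 13.25
(13) = 218.41
(14) = 187.13
(15) = -1.72
(16) = 11.03
(17) = -172.64
(18) = 36.71
(19) = 1035.40
(20) = 573.59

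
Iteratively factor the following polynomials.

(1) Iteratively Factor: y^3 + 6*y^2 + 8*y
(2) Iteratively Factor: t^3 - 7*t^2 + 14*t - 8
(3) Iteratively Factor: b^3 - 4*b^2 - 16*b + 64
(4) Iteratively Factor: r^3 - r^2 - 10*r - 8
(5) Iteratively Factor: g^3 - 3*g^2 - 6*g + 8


(1) = (y)*(y^2 + 6*y + 8) = y*(y + 4)*(y + 2)
(2) = (t - 1)*(t^2 - 6*t + 8) = (t - 4)*(t - 1)*(t - 2)
(3) = (b - 4)*(b^2 - 16) = (b - 4)^2*(b + 4)
(4) = (r + 1)*(r^2 - 2*r - 8) = (r + 1)*(r + 2)*(r - 4)
(5) = (g - 1)*(g^2 - 2*g - 8) = (g - 1)*(g + 2)*(g - 4)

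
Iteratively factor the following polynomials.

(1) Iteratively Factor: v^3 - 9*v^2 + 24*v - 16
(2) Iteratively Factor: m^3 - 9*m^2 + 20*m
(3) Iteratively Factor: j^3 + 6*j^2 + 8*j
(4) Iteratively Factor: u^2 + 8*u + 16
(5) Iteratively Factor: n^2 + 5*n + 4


(1) = (v - 1)*(v^2 - 8*v + 16) = (v - 4)*(v - 1)*(v - 4)
(2) = (m - 4)*(m^2 - 5*m) = m*(m - 4)*(m - 5)
(3) = (j + 4)*(j^2 + 2*j) = (j + 2)*(j + 4)*(j)
(4) = (u + 4)*(u + 4)
(5) = (n + 4)*(n + 1)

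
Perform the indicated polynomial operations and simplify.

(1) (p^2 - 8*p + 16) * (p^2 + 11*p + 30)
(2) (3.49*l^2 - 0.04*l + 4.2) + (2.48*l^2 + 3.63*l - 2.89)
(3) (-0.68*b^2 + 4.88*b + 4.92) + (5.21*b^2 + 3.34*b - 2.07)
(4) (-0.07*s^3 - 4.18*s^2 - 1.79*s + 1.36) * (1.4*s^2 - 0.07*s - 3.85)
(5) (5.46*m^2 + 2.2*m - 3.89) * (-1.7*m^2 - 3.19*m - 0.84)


(1) = p^4 + 3*p^3 - 42*p^2 - 64*p + 480
(2) = 5.97*l^2 + 3.59*l + 1.31
(3) = 4.53*b^2 + 8.22*b + 2.85
(4) = -0.098*s^5 - 5.8471*s^4 - 1.9439*s^3 + 18.1223*s^2 + 6.7963*s - 5.236
(5) = -9.282*m^4 - 21.1574*m^3 - 4.9914*m^2 + 10.5611*m + 3.2676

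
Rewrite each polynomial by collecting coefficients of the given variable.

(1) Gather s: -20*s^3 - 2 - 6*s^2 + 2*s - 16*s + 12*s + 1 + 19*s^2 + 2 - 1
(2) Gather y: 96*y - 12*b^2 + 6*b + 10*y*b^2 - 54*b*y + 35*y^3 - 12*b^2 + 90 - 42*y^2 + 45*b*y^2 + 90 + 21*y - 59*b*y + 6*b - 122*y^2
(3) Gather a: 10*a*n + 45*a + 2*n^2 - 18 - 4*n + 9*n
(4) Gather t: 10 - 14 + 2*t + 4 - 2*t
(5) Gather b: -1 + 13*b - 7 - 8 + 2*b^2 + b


(1) = -20*s^3 + 13*s^2 - 2*s
(2) = -24*b^2 + 12*b + 35*y^3 + y^2*(45*b - 164) + y*(10*b^2 - 113*b + 117) + 180
(3) = a*(10*n + 45) + 2*n^2 + 5*n - 18
(4) = 0
(5) = 2*b^2 + 14*b - 16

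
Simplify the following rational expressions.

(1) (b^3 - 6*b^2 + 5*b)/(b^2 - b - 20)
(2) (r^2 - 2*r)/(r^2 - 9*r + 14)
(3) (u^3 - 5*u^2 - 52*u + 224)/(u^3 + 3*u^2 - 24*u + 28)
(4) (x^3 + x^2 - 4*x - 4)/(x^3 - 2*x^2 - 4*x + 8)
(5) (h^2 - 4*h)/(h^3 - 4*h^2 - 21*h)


(1) = (b^2 - b)/(b + 4)
(2) = r/(r - 7)
(3) = (u^2 - 12*u + 32)/(u^2 - 4*u + 4)
(4) = (x + 1)/(x - 2)
(5) = (h - 4)/(h^2 - 4*h - 21)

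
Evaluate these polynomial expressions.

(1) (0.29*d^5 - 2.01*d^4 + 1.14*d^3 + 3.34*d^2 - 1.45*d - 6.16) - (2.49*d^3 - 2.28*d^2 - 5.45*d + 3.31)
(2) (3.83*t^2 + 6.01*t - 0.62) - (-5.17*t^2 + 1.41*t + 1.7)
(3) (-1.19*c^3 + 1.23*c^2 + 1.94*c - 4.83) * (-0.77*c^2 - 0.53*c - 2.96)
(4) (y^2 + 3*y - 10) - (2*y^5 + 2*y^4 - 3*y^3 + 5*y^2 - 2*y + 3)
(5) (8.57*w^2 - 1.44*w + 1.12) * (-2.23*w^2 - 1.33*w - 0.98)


(1) = 0.29*d^5 - 2.01*d^4 - 1.35*d^3 + 5.62*d^2 + 4.0*d - 9.47
(2) = 9.0*t^2 + 4.6*t - 2.32
(3) = 0.9163*c^5 - 0.3164*c^4 + 1.3767*c^3 - 0.9499*c^2 - 3.1825*c + 14.2968
(4) = -2*y^5 - 2*y^4 + 3*y^3 - 4*y^2 + 5*y - 13
(5) = -19.1111*w^4 - 8.1869*w^3 - 8.981*w^2 - 0.0784*w - 1.0976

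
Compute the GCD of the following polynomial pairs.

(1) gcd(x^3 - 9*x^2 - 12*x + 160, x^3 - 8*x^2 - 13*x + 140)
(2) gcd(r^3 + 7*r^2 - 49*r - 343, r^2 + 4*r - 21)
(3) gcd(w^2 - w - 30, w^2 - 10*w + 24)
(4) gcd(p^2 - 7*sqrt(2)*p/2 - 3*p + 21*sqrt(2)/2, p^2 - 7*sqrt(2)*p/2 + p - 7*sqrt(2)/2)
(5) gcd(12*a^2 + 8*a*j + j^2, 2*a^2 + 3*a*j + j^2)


(1) = x^2 - x - 20
(2) = gcd((r - 7)*(r + 7)^2, (r - 3)*(r + 7)) = r + 7
(3) = gcd((w - 6)*(w + 5), (w - 6)*(w - 4)) = w - 6
(4) = p - 7*sqrt(2)/2
(5) = 2*a + j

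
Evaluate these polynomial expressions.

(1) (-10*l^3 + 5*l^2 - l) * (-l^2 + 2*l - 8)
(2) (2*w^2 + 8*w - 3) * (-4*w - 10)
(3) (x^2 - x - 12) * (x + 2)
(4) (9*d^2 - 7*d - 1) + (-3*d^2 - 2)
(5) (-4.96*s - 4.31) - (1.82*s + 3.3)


(1) = 10*l^5 - 25*l^4 + 91*l^3 - 42*l^2 + 8*l
(2) = -8*w^3 - 52*w^2 - 68*w + 30
(3) = x^3 + x^2 - 14*x - 24
(4) = 6*d^2 - 7*d - 3
(5) = -6.78*s - 7.61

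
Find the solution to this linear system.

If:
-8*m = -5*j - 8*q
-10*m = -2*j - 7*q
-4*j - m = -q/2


Then:
j = 0
m = 0
q = 0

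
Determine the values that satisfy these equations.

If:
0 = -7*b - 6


Then:
b = -6/7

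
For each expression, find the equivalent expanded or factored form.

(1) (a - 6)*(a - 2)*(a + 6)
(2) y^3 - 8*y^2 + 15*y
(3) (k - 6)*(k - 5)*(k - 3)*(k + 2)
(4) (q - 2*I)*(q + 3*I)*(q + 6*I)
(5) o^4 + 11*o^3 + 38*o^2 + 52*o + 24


(1) = a^3 - 2*a^2 - 36*a + 72
(2) = y*(y - 5)*(y - 3)
(3) = k^4 - 12*k^3 + 35*k^2 + 36*k - 180
(4) = q^3 + 7*I*q^2 + 36*I
(5) = (o + 1)*(o + 2)^2*(o + 6)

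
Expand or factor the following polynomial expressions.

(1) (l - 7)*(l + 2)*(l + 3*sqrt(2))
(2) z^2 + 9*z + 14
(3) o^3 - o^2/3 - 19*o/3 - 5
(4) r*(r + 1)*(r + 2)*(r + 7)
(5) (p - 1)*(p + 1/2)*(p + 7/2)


(1) = l^3 - 5*l^2 + 3*sqrt(2)*l^2 - 15*sqrt(2)*l - 14*l - 42*sqrt(2)
(2) = (z + 2)*(z + 7)
(3) = (o - 3)*(o + 1)*(o + 5/3)
(4) = r^4 + 10*r^3 + 23*r^2 + 14*r
(5) = p^3 + 3*p^2 - 9*p/4 - 7/4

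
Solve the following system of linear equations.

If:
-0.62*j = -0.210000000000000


Then:
j = 0.34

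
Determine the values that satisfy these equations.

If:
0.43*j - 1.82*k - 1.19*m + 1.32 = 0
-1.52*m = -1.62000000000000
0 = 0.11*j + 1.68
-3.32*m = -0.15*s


Then:
j = -15.27
k = -3.58
m = 1.07
s = 23.59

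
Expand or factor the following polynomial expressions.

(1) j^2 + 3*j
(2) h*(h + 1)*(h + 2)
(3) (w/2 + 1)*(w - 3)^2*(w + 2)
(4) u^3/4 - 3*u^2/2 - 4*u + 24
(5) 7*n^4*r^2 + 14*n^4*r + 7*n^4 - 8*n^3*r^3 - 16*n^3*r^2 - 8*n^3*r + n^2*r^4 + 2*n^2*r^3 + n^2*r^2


(1) = j*(j + 3)
(2) = h^3 + 3*h^2 + 2*h
(3) = w^4/2 - w^3 - 11*w^2/2 + 6*w + 18
(4) = (u/4 + 1)*(u - 6)*(u - 4)
(5) = (-7*n + r)*(-n + r)*(n*r + n)^2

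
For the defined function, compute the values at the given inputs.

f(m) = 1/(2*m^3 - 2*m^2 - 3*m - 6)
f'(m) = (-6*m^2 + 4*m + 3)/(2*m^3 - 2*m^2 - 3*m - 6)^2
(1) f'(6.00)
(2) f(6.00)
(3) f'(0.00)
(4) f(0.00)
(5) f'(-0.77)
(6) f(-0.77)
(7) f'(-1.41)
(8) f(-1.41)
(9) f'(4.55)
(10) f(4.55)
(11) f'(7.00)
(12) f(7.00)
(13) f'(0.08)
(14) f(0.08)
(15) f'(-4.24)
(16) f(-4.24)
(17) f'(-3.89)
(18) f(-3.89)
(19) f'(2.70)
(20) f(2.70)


(1) = -0.00
(2) = 0.00
(3) = 0.08
(4) = -0.17
(5) = -0.11
(6) = -0.17
(7) = -0.11
(8) = -0.09
(9) = -0.01
(10) = 0.01
(11) = -0.00
(12) = 0.00
(13) = 0.08
(14) = -0.16
(15) = -0.00
(16) = -0.01
(17) = -0.01
(18) = -0.01
(19) = -0.26
(20) = 0.09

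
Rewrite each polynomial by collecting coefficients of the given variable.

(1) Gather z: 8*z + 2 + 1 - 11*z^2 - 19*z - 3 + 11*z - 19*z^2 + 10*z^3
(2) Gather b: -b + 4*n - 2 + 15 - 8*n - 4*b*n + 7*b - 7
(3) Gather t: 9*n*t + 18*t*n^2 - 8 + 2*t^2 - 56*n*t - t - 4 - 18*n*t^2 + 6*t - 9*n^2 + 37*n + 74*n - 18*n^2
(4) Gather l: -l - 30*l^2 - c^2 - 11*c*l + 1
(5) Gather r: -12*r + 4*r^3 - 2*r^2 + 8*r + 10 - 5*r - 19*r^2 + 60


(1) = 10*z^3 - 30*z^2
(2) = b*(6 - 4*n) - 4*n + 6
(3) = -27*n^2 + 111*n + t^2*(2 - 18*n) + t*(18*n^2 - 47*n + 5) - 12
(4) = -c^2 - 30*l^2 + l*(-11*c - 1) + 1
(5) = 4*r^3 - 21*r^2 - 9*r + 70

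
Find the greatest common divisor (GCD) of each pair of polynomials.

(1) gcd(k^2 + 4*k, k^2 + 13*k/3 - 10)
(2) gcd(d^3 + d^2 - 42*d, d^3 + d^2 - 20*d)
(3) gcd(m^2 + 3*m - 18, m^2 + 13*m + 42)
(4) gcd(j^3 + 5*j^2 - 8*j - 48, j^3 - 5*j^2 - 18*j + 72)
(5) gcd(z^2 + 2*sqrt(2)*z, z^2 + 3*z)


(1) = 1
(2) = d
(3) = m + 6
(4) = j^2 + j - 12
(5) = z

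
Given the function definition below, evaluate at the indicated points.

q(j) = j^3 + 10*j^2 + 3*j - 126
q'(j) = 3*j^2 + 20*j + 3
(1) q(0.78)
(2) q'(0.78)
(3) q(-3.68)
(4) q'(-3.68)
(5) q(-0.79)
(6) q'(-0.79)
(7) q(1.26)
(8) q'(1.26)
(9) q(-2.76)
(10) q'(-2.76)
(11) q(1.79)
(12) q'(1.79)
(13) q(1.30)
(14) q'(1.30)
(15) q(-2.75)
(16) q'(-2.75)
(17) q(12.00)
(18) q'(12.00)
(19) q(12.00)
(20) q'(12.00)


(1) = -117.10
(2) = 20.43
(3) = -51.45
(4) = -29.97
(5) = -122.62
(6) = -10.93
(7) = -104.34
(8) = 32.96
(9) = -79.13
(10) = -29.35
(11) = -82.85
(12) = 48.41
(13) = -103.00
(14) = 34.07
(15) = -79.42
(16) = -29.31
(17) = 3078.00
(18) = 675.00
(19) = 3078.00
(20) = 675.00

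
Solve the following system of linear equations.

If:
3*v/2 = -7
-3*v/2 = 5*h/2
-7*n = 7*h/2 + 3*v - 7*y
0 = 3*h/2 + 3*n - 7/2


Then:
h = 14/5
n = -7/30
v = -14/3
y = -5/6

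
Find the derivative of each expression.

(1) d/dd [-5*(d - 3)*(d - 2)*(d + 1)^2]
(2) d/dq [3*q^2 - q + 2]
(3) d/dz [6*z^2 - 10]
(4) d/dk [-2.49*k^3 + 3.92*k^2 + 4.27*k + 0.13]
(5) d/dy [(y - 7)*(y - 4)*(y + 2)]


(1) = -20*d^3 + 45*d^2 + 30*d - 35
(2) = 6*q - 1
(3) = 12*z
(4) = -7.47*k^2 + 7.84*k + 4.27
(5) = 3*y^2 - 18*y + 6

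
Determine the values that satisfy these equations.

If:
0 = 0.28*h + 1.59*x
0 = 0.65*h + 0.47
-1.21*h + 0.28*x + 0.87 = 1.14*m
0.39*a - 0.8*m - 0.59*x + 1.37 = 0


Then:
a = -0.12
h = -0.72
m = 1.56
x = 0.13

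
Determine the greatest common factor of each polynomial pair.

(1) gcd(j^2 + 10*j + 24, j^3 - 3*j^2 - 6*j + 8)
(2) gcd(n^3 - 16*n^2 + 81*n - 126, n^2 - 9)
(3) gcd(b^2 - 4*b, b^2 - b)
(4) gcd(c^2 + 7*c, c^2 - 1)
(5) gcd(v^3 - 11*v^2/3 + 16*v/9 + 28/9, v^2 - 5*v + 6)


(1) = 1
(2) = n - 3
(3) = b
(4) = gcd(c*(c + 7), (c - 1)*(c + 1)) = 1
(5) = gcd((v - 7/3)*(v - 2)*(v + 2/3), (v - 3)*(v - 2)) = v - 2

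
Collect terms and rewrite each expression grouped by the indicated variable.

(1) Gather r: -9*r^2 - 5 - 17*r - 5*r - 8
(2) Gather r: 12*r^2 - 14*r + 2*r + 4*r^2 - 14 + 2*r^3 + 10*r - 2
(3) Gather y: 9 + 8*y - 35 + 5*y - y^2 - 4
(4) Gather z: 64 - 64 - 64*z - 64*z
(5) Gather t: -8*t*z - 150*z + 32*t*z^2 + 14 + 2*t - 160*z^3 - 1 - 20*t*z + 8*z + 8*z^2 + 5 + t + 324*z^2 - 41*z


(1) = -9*r^2 - 22*r - 13
(2) = 2*r^3 + 16*r^2 - 2*r - 16
(3) = -y^2 + 13*y - 30
(4) = -128*z
(5) = t*(32*z^2 - 28*z + 3) - 160*z^3 + 332*z^2 - 183*z + 18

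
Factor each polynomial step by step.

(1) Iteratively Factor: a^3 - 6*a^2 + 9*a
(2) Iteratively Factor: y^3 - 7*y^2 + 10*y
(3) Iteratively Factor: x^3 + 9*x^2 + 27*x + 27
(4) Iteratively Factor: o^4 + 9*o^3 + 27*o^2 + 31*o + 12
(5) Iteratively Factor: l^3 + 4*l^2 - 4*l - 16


(1) = (a)*(a^2 - 6*a + 9) = a*(a - 3)*(a - 3)
(2) = (y - 2)*(y^2 - 5*y) = y*(y - 2)*(y - 5)
(3) = (x + 3)*(x^2 + 6*x + 9) = (x + 3)^2*(x + 3)
(4) = (o + 4)*(o^3 + 5*o^2 + 7*o + 3) = (o + 3)*(o + 4)*(o^2 + 2*o + 1) = (o + 1)*(o + 3)*(o + 4)*(o + 1)
(5) = (l + 4)*(l^2 - 4) = (l - 2)*(l + 4)*(l + 2)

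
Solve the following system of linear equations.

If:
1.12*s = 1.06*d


Then:
d = 1.05660377358491*s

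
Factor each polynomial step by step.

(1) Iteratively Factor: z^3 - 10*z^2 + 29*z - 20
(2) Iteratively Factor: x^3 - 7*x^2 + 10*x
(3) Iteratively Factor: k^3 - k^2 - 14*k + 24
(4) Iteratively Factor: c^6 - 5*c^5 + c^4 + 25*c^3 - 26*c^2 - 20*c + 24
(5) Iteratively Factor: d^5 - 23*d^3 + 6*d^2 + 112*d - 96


(1) = (z - 4)*(z^2 - 6*z + 5) = (z - 4)*(z - 1)*(z - 5)
(2) = (x - 2)*(x^2 - 5*x) = x*(x - 2)*(x - 5)
(3) = (k + 4)*(k^2 - 5*k + 6) = (k - 3)*(k + 4)*(k - 2)
(4) = (c - 1)*(c^5 - 4*c^4 - 3*c^3 + 22*c^2 - 4*c - 24) = (c - 1)*(c + 2)*(c^4 - 6*c^3 + 9*c^2 + 4*c - 12) = (c - 2)*(c - 1)*(c + 2)*(c^3 - 4*c^2 + c + 6) = (c - 2)^2*(c - 1)*(c + 2)*(c^2 - 2*c - 3) = (c - 2)^2*(c - 1)*(c + 1)*(c + 2)*(c - 3)
(5) = (d - 1)*(d^4 + d^3 - 22*d^2 - 16*d + 96) = (d - 1)*(d + 3)*(d^3 - 2*d^2 - 16*d + 32) = (d - 2)*(d - 1)*(d + 3)*(d^2 - 16) = (d - 2)*(d - 1)*(d + 3)*(d + 4)*(d - 4)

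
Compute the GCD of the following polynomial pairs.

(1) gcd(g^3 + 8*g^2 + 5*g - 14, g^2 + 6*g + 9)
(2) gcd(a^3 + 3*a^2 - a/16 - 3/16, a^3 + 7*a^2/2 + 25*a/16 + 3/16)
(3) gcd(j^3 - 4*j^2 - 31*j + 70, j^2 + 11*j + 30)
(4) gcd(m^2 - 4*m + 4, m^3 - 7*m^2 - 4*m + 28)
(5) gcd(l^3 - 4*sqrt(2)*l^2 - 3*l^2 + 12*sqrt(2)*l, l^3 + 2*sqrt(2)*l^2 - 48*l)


(1) = gcd((g - 1)*(g + 2)*(g + 7), (g + 3)^2) = 1
(2) = gcd((a - 1/4)*(a + 1/4)*(a + 3), (a + 1/4)^2*(a + 3)) = a^2 + 13*a/4 + 3/4
(3) = gcd((j - 7)*(j - 2)*(j + 5), (j + 5)*(j + 6)) = j + 5
(4) = gcd((m - 2)^2, (m - 7)*(m - 2)*(m + 2)) = m - 2
(5) = l^2 - 4*sqrt(2)*l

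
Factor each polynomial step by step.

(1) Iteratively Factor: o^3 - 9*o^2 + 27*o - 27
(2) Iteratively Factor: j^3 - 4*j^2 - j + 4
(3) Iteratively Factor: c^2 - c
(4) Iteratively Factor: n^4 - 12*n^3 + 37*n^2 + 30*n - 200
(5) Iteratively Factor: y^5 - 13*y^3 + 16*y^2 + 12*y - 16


(1) = (o - 3)*(o^2 - 6*o + 9) = (o - 3)^2*(o - 3)
(2) = (j + 1)*(j^2 - 5*j + 4) = (j - 4)*(j + 1)*(j - 1)
(3) = (c - 1)*(c)
(4) = (n - 5)*(n^3 - 7*n^2 + 2*n + 40) = (n - 5)*(n - 4)*(n^2 - 3*n - 10) = (n - 5)^2*(n - 4)*(n + 2)
(5) = (y + 4)*(y^4 - 4*y^3 + 3*y^2 + 4*y - 4) = (y - 2)*(y + 4)*(y^3 - 2*y^2 - y + 2) = (y - 2)*(y - 1)*(y + 4)*(y^2 - y - 2) = (y - 2)*(y - 1)*(y + 1)*(y + 4)*(y - 2)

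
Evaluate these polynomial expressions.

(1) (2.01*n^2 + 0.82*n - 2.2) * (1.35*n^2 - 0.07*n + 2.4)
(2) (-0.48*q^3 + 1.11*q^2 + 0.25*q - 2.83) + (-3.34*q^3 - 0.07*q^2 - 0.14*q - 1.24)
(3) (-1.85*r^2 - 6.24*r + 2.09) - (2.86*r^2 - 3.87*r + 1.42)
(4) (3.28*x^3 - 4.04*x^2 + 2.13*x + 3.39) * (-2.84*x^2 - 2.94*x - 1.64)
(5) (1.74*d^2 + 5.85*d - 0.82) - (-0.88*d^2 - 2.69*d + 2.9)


(1) = 2.7135*n^4 + 0.9663*n^3 + 1.7966*n^2 + 2.122*n - 5.28
(2) = -3.82*q^3 + 1.04*q^2 + 0.11*q - 4.07
(3) = -4.71*r^2 - 2.37*r + 0.67
(4) = -9.3152*x^5 + 1.8304*x^4 + 0.4492*x^3 - 9.2642*x^2 - 13.4598*x - 5.5596
(5) = 2.62*d^2 + 8.54*d - 3.72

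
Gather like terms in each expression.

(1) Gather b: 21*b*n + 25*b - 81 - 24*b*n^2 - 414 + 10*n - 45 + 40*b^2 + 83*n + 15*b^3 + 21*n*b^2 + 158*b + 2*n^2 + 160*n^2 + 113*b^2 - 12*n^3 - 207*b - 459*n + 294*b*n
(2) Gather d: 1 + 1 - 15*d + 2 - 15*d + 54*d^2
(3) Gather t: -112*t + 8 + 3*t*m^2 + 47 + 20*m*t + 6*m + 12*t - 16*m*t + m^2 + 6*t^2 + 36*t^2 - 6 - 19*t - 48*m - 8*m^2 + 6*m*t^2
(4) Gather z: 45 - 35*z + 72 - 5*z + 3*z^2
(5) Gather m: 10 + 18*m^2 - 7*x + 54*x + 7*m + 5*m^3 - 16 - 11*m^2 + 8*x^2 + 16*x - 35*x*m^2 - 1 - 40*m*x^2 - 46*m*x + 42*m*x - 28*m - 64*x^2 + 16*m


(1) = 15*b^3 + b^2*(21*n + 153) + b*(-24*n^2 + 315*n - 24) - 12*n^3 + 162*n^2 - 366*n - 540
(2) = 54*d^2 - 30*d + 4
(3) = -7*m^2 - 42*m + t^2*(6*m + 42) + t*(3*m^2 + 4*m - 119) + 49
(4) = 3*z^2 - 40*z + 117
(5) = 5*m^3 + m^2*(7 - 35*x) + m*(-40*x^2 - 4*x - 5) - 56*x^2 + 63*x - 7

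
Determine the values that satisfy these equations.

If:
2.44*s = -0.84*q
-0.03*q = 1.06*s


Then:
q = 0.00
s = 0.00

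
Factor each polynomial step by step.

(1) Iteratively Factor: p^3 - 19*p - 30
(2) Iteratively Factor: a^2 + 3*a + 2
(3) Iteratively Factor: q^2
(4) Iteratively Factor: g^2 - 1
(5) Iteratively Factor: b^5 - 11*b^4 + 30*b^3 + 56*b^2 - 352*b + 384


(1) = (p + 2)*(p^2 - 2*p - 15) = (p - 5)*(p + 2)*(p + 3)
(2) = (a + 1)*(a + 2)
(3) = (q)*(q)
(4) = (g - 1)*(g + 1)
(5) = (b - 4)*(b^4 - 7*b^3 + 2*b^2 + 64*b - 96) = (b - 4)^2*(b^3 - 3*b^2 - 10*b + 24) = (b - 4)^2*(b - 2)*(b^2 - b - 12) = (b - 4)^3*(b - 2)*(b + 3)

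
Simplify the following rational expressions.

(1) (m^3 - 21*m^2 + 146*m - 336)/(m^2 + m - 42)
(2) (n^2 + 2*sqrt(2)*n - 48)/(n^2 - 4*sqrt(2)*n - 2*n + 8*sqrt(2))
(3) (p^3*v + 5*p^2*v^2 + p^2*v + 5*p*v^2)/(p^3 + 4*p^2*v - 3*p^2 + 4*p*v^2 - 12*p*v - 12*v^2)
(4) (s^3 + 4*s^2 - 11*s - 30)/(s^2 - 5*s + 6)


(1) = (m^2 - 15*m + 56)/(m + 7)
(2) = (n + 6*sqrt(2))/(n - 2)
(3) = (p^3*v + 5*p^2*v^2 + p^2*v + 5*p*v^2)/(p^3 + 4*p^2*v - 3*p^2 + 4*p*v^2 - 12*p*v - 12*v^2)
(4) = (s^2 + 7*s + 10)/(s - 2)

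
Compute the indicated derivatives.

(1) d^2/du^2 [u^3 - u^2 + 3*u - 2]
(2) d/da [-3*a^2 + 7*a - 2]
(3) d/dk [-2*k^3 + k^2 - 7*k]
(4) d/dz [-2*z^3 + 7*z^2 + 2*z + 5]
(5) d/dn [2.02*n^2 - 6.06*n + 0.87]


(1) = 6*u - 2
(2) = 7 - 6*a
(3) = -6*k^2 + 2*k - 7
(4) = -6*z^2 + 14*z + 2
(5) = 4.04*n - 6.06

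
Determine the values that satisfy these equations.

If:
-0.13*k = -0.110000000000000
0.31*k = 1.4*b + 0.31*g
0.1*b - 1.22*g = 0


Then:
b = 0.18
g = 0.02
k = 0.85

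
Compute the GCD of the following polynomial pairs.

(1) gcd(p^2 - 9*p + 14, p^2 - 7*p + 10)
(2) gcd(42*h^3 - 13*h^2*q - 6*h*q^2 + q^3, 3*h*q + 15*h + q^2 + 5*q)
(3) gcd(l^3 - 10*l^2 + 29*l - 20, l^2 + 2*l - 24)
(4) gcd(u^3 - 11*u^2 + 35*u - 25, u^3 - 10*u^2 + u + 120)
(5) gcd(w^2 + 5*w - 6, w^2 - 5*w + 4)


(1) = gcd((p - 7)*(p - 2), (p - 5)*(p - 2)) = p - 2
(2) = gcd((-7*h + q)*(-2*h + q)*(3*h + q), (3*h + q)*(q + 5)) = 3*h + q
(3) = gcd((l - 5)*(l - 4)*(l - 1), (l - 4)*(l + 6)) = l - 4
(4) = u - 5
(5) = gcd((w - 1)*(w + 6), (w - 4)*(w - 1)) = w - 1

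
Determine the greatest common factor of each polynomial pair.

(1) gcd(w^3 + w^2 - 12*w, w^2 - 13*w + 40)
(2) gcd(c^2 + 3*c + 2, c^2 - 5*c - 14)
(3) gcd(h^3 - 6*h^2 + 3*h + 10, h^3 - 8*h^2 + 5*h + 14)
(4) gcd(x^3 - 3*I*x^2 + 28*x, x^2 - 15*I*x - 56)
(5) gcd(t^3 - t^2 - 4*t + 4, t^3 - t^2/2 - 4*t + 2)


(1) = 1
(2) = gcd((c + 1)*(c + 2), (c - 7)*(c + 2)) = c + 2
(3) = h^2 - h - 2
(4) = x - 7*I
(5) = gcd((t - 2)*(t - 1)*(t + 2), (t - 2)*(t - 1/2)*(t + 2)) = t^2 - 4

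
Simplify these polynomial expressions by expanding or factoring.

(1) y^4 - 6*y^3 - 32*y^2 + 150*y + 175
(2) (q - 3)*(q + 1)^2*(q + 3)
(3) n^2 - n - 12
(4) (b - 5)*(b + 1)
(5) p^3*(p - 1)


(1) = (y - 7)*(y - 5)*(y + 1)*(y + 5)
(2) = q^4 + 2*q^3 - 8*q^2 - 18*q - 9
(3) = (n - 4)*(n + 3)
(4) = b^2 - 4*b - 5
(5) = p^4 - p^3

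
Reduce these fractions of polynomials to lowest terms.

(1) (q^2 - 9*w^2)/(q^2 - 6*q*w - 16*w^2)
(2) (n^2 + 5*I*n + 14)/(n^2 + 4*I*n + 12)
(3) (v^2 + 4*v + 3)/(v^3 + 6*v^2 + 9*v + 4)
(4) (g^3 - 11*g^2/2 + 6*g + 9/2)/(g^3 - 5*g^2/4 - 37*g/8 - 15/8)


(1) = (q^2 - 9*w^2)/(q^2 - 6*q*w - 16*w^2)
(2) = (n + 7*I)/(n + 6*I)
(3) = (v + 3)/(v^2 + 5*v + 4)
(4) = (4*g - 12)/(4*g + 5)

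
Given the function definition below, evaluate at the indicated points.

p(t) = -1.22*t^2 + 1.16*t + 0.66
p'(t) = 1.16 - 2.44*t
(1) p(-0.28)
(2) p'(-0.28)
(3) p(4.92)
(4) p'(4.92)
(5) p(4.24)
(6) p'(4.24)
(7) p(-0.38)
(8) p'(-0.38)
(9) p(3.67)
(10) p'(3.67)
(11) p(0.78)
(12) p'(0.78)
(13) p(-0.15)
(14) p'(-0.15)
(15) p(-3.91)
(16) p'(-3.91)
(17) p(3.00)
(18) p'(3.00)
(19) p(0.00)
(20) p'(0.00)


(1) = 0.24
(2) = 1.84
(3) = -23.16
(4) = -10.84
(5) = -16.35
(6) = -9.19
(7) = 0.04
(8) = 2.09
(9) = -11.51
(10) = -7.79
(11) = 0.82
(12) = -0.74
(13) = 0.46
(14) = 1.53
(15) = -22.53
(16) = 10.70
(17) = -6.84
(18) = -6.16
(19) = 0.66
(20) = 1.16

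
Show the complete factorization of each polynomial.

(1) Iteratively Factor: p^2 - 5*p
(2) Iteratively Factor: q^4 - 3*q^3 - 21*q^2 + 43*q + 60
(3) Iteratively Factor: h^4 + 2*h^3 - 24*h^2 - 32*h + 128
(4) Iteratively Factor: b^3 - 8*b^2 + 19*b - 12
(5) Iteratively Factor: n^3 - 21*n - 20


(1) = (p - 5)*(p)
(2) = (q + 4)*(q^3 - 7*q^2 + 7*q + 15) = (q + 1)*(q + 4)*(q^2 - 8*q + 15) = (q - 3)*(q + 1)*(q + 4)*(q - 5)
(3) = (h + 4)*(h^3 - 2*h^2 - 16*h + 32) = (h - 4)*(h + 4)*(h^2 + 2*h - 8) = (h - 4)*(h - 2)*(h + 4)*(h + 4)
(4) = (b - 3)*(b^2 - 5*b + 4) = (b - 3)*(b - 1)*(b - 4)
(5) = (n - 5)*(n^2 + 5*n + 4) = (n - 5)*(n + 1)*(n + 4)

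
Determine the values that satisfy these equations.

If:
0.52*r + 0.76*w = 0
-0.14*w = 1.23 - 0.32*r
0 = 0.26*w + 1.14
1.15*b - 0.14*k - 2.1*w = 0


Then:
No Solution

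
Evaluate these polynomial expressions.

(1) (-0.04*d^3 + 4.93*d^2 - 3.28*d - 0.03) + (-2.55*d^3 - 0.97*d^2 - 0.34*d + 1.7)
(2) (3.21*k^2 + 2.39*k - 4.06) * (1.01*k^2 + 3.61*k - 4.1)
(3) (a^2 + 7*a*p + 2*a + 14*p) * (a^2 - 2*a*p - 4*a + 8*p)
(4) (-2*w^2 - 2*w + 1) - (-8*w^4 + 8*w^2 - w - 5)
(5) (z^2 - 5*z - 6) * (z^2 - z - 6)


(1) = -2.59*d^3 + 3.96*d^2 - 3.62*d + 1.67
(2) = 3.2421*k^4 + 14.002*k^3 - 8.6337*k^2 - 24.4556*k + 16.646
(3) = a^4 + 5*a^3*p - 2*a^3 - 14*a^2*p^2 - 10*a^2*p - 8*a^2 + 28*a*p^2 - 40*a*p + 112*p^2
(4) = 8*w^4 - 10*w^2 - w + 6
(5) = z^4 - 6*z^3 - 7*z^2 + 36*z + 36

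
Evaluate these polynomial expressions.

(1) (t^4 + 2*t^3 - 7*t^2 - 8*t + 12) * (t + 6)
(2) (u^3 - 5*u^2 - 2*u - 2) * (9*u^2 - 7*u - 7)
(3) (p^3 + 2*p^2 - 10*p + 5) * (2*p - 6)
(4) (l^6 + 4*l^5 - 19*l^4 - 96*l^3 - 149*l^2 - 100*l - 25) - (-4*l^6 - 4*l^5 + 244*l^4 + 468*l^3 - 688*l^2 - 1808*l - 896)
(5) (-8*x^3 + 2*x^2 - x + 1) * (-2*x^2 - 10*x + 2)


(1) = t^5 + 8*t^4 + 5*t^3 - 50*t^2 - 36*t + 72
(2) = 9*u^5 - 52*u^4 + 10*u^3 + 31*u^2 + 28*u + 14
(3) = 2*p^4 - 2*p^3 - 32*p^2 + 70*p - 30
(4) = 5*l^6 + 8*l^5 - 263*l^4 - 564*l^3 + 539*l^2 + 1708*l + 871
(5) = 16*x^5 + 76*x^4 - 34*x^3 + 12*x^2 - 12*x + 2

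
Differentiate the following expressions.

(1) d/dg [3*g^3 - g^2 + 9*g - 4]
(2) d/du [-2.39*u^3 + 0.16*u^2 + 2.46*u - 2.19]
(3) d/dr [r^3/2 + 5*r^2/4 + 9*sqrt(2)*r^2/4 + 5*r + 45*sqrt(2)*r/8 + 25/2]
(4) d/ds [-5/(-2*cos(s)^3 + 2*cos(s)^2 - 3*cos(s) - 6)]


(1) = 9*g^2 - 2*g + 9
(2) = -7.17*u^2 + 0.32*u + 2.46
(3) = 3*r^2/2 + 5*r/2 + 9*sqrt(2)*r/2 + 5 + 45*sqrt(2)/8
(4) = 5*(6*cos(s)^2 - 4*cos(s) + 3)*sin(s)/(-9*cos(s)/2 + cos(2*s) - cos(3*s)/2 - 5)^2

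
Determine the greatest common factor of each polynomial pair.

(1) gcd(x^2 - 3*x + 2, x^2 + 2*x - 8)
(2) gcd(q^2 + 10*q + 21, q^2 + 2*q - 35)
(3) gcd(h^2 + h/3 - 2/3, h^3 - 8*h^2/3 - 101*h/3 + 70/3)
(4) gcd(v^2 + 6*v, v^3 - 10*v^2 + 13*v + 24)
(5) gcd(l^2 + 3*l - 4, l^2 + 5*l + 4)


(1) = gcd((x - 2)*(x - 1), (x - 2)*(x + 4)) = x - 2
(2) = gcd((q + 3)*(q + 7), (q - 5)*(q + 7)) = q + 7
(3) = h - 2/3
(4) = gcd(v*(v + 6), (v - 8)*(v - 3)*(v + 1)) = 1
(5) = l + 4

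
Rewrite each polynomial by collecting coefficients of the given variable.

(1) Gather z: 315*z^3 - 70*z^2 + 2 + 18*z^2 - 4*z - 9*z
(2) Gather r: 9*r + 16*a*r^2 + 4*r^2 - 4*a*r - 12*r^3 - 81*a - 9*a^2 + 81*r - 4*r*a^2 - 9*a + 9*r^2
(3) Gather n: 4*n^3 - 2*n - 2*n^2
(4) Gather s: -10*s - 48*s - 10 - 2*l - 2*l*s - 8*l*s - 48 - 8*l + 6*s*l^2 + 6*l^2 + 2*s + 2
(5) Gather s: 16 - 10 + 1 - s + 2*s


(1) = 315*z^3 - 52*z^2 - 13*z + 2
(2) = -9*a^2 - 90*a - 12*r^3 + r^2*(16*a + 13) + r*(-4*a^2 - 4*a + 90)
(3) = 4*n^3 - 2*n^2 - 2*n
(4) = 6*l^2 - 10*l + s*(6*l^2 - 10*l - 56) - 56
(5) = s + 7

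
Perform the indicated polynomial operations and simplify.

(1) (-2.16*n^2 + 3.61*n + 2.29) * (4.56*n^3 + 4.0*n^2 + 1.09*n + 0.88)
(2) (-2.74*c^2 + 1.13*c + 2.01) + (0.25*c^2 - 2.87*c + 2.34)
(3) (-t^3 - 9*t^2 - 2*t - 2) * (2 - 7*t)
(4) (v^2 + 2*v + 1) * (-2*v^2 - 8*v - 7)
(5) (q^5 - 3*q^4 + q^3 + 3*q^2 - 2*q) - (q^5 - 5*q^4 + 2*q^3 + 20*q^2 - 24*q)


(1) = -9.8496*n^5 + 7.8216*n^4 + 22.528*n^3 + 11.1941*n^2 + 5.6729*n + 2.0152
(2) = -2.49*c^2 - 1.74*c + 4.35
(3) = 7*t^4 + 61*t^3 - 4*t^2 + 10*t - 4
(4) = -2*v^4 - 12*v^3 - 25*v^2 - 22*v - 7
(5) = 2*q^4 - q^3 - 17*q^2 + 22*q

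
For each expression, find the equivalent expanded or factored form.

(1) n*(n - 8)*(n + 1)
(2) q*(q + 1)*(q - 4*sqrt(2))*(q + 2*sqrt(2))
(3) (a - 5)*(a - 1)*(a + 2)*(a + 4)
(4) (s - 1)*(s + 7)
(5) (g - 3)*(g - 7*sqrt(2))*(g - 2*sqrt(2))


(1) = n^3 - 7*n^2 - 8*n
(2) = q^4 - 2*sqrt(2)*q^3 + q^3 - 16*q^2 - 2*sqrt(2)*q^2 - 16*q
(3) = a^4 - 23*a^2 - 18*a + 40
(4) = s^2 + 6*s - 7
(5) = g^3 - 9*sqrt(2)*g^2 - 3*g^2 + 28*g + 27*sqrt(2)*g - 84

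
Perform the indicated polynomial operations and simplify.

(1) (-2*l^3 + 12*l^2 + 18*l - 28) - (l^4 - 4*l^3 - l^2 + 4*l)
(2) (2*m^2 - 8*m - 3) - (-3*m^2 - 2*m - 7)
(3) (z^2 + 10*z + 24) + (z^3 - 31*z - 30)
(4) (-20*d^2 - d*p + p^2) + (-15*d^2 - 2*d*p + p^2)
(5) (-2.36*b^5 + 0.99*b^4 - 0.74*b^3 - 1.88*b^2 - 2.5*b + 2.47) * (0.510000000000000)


(1) = -l^4 + 2*l^3 + 13*l^2 + 14*l - 28
(2) = 5*m^2 - 6*m + 4
(3) = z^3 + z^2 - 21*z - 6
(4) = -35*d^2 - 3*d*p + 2*p^2
(5) = -1.2036*b^5 + 0.5049*b^4 - 0.3774*b^3 - 0.9588*b^2 - 1.275*b + 1.2597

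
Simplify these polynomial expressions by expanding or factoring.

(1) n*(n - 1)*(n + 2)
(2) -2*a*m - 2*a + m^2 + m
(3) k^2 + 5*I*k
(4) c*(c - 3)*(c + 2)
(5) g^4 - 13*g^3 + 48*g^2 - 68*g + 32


(1) = n^3 + n^2 - 2*n
(2) = (-2*a + m)*(m + 1)
(3) = k*(k + 5*I)
(4) = c^3 - c^2 - 6*c
(5) = (g - 8)*(g - 2)^2*(g - 1)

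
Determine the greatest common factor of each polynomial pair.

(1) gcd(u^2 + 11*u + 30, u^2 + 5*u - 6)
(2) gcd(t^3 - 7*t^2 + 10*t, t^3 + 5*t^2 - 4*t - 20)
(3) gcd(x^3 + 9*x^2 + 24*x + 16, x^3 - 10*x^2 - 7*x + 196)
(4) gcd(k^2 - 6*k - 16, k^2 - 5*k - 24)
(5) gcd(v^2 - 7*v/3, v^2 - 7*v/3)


(1) = gcd((u + 5)*(u + 6), (u - 1)*(u + 6)) = u + 6
(2) = t - 2
(3) = x + 4
(4) = k - 8
(5) = v^2 - 7*v/3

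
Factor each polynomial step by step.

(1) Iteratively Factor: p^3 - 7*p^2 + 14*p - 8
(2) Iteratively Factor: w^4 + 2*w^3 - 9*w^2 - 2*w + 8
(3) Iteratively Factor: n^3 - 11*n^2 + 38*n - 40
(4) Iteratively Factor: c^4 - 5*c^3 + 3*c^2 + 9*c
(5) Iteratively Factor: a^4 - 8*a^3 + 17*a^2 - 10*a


(1) = (p - 4)*(p^2 - 3*p + 2) = (p - 4)*(p - 1)*(p - 2)
(2) = (w + 1)*(w^3 + w^2 - 10*w + 8) = (w - 2)*(w + 1)*(w^2 + 3*w - 4) = (w - 2)*(w - 1)*(w + 1)*(w + 4)
(3) = (n - 4)*(n^2 - 7*n + 10) = (n - 5)*(n - 4)*(n - 2)
(4) = (c - 3)*(c^3 - 2*c^2 - 3*c) = (c - 3)^2*(c^2 + c) = c*(c - 3)^2*(c + 1)
(5) = (a - 1)*(a^3 - 7*a^2 + 10*a) = (a - 2)*(a - 1)*(a^2 - 5*a) = (a - 5)*(a - 2)*(a - 1)*(a)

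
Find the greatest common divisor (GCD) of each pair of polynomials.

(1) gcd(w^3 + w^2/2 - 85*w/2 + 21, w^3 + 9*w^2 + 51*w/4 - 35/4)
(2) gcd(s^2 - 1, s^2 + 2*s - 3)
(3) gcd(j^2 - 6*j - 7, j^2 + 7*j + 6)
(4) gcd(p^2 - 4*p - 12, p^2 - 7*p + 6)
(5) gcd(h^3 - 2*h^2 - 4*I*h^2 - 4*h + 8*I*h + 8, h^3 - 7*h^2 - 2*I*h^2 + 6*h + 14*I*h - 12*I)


(1) = w^2 + 13*w/2 - 7/2
(2) = s - 1
(3) = gcd((j - 7)*(j + 1), (j + 1)*(j + 6)) = j + 1
(4) = gcd((p - 6)*(p + 2), (p - 6)*(p - 1)) = p - 6
(5) = gcd((h - 2)*(h - 2*I)^2, (h - 6)*(h - 1)*(h - 2*I)) = h - 2*I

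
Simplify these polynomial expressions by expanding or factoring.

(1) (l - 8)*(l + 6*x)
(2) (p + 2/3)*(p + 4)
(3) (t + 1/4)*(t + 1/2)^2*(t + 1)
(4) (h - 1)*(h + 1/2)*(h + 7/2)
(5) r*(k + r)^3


(1) = l^2 + 6*l*x - 8*l - 48*x
(2) = p^2 + 14*p/3 + 8/3
(3) = t^4 + 9*t^3/4 + 7*t^2/4 + 9*t/16 + 1/16
(4) = h^3 + 3*h^2 - 9*h/4 - 7/4
(5) = k^3*r + 3*k^2*r^2 + 3*k*r^3 + r^4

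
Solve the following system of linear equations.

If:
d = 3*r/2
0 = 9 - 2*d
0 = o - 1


Then:
d = 9/2
o = 1
r = 3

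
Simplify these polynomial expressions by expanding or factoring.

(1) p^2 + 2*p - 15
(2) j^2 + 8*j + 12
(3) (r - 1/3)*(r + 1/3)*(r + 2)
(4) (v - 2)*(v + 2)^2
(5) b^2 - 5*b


(1) = (p - 3)*(p + 5)
(2) = (j + 2)*(j + 6)
(3) = r^3 + 2*r^2 - r/9 - 2/9
(4) = v^3 + 2*v^2 - 4*v - 8
(5) = b*(b - 5)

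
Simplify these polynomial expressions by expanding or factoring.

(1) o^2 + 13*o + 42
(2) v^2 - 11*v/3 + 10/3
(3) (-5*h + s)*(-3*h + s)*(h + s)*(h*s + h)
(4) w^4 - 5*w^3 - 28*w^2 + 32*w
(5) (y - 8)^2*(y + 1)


(1) = (o + 6)*(o + 7)
(2) = (v - 2)*(v - 5/3)
(3) = 15*h^4*s + 15*h^4 + 7*h^3*s^2 + 7*h^3*s - 7*h^2*s^3 - 7*h^2*s^2 + h*s^4 + h*s^3
(4) = w*(w - 8)*(w - 1)*(w + 4)
(5) = y^3 - 15*y^2 + 48*y + 64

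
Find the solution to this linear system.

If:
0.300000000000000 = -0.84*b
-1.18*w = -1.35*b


Then:
b = -0.36
w = -0.41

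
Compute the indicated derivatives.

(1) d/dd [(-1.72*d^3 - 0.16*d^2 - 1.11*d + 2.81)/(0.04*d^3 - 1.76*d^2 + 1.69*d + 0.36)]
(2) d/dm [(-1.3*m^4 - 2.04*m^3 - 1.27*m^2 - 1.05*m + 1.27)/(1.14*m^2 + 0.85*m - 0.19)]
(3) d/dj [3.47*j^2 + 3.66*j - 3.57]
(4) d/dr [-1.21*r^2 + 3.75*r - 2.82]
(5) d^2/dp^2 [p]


(1) = (3.0336*d^4 - 5.7248*d^3 - 4.4188*d^2 + 9.776*d - 5.1485)/(0.0016*d^6 - 0.1408*d^5 + 3.2328*d^4 - 5.92*d^3 + 1.5889*d^2 + 1.2168*d + 0.1296)
(2) = (-2.964*m^5 - 5.6406*m^4 - 2.48*m^3 + 1.2803*m^2 - 2.413*m - 0.88)/(1.2996*m^4 + 1.938*m^3 + 0.2893*m^2 - 0.323*m + 0.0361)
(3) = 6.94*j + 3.66
(4) = 3.75 - 2.42*r
(5) = 0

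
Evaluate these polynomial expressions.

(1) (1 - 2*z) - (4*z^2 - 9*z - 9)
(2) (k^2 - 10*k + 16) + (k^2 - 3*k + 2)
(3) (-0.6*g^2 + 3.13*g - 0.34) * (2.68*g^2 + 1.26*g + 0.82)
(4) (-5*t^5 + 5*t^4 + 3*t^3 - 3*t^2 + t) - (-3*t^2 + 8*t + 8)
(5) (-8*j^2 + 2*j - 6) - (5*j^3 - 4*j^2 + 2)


(1) = -4*z^2 + 7*z + 10
(2) = 2*k^2 - 13*k + 18
(3) = -1.608*g^4 + 7.6324*g^3 + 2.5406*g^2 + 2.1382*g - 0.2788
(4) = -5*t^5 + 5*t^4 + 3*t^3 - 7*t - 8
(5) = -5*j^3 - 4*j^2 + 2*j - 8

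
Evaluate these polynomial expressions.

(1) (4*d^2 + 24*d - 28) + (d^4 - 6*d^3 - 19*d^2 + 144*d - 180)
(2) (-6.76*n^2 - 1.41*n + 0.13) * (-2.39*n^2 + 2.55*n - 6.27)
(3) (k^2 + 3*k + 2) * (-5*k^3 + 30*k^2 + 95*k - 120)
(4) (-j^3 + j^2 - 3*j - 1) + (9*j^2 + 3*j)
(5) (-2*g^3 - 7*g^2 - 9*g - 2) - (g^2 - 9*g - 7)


(1) = d^4 - 6*d^3 - 15*d^2 + 168*d - 208
(2) = 16.1564*n^4 - 13.8681*n^3 + 38.479*n^2 + 9.1722*n - 0.8151
(3) = -5*k^5 + 15*k^4 + 175*k^3 + 225*k^2 - 170*k - 240
(4) = -j^3 + 10*j^2 - 1
(5) = -2*g^3 - 8*g^2 + 5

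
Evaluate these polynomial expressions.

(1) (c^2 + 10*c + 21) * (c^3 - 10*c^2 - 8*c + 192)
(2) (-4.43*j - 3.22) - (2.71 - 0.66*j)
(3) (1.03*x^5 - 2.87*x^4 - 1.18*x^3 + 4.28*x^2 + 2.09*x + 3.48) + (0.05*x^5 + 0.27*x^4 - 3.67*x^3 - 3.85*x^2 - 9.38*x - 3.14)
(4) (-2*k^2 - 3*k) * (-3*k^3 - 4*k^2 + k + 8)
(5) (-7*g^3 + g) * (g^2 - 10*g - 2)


(1) = c^5 - 87*c^3 - 98*c^2 + 1752*c + 4032
(2) = -3.77*j - 5.93
(3) = 1.08*x^5 - 2.6*x^4 - 4.85*x^3 + 0.43*x^2 - 7.29*x + 0.34
(4) = 6*k^5 + 17*k^4 + 10*k^3 - 19*k^2 - 24*k
(5) = -7*g^5 + 70*g^4 + 15*g^3 - 10*g^2 - 2*g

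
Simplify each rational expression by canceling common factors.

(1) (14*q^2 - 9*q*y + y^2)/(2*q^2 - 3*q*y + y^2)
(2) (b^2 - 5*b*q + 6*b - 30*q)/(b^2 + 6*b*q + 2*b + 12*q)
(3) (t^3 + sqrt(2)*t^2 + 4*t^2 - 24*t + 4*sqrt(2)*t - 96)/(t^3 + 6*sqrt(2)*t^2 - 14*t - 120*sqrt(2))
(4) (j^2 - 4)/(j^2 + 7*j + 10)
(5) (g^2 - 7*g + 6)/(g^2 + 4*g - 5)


(1) = (-7*q + y)/(-q + y)
(2) = (b^2 - 5*b*q + 6*b - 30*q)/(b^2 + 6*b*q + 2*b + 12*q)
(3) = (t + 4)/(t + 5*sqrt(2))
(4) = (j - 2)/(j + 5)
(5) = (g - 6)/(g + 5)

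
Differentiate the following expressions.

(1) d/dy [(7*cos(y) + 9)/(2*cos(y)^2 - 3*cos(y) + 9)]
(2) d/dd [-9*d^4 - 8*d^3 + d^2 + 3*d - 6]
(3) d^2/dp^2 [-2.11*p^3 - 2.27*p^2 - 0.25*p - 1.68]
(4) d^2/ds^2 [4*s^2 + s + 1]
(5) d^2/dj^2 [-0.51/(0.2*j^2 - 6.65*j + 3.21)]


(1) = (-14*sin(y)^2 + 36*cos(y) - 76)*sin(y)/(-3*cos(y) + cos(2*y) + 10)^2
(2) = -36*d^3 - 24*d^2 + 2*d + 3
(3) = -12.66*p - 4.54
(4) = 8
(5) = (0.0408*j^2 - 1.3566*j - 0.51*(0.4*j - 6.65)*(0.8*j - 13.3) + 0.65484)/(0.2*j^2 - 6.65*j + 3.21)^3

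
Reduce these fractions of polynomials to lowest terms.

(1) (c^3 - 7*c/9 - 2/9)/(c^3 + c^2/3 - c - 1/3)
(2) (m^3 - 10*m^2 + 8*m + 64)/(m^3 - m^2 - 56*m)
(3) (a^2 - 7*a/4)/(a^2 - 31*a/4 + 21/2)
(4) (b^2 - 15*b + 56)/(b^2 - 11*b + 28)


(1) = (3*c + 2)/(3*c + 3)
(2) = (m^2 - 2*m - 8)/(m^2 + 7*m)
(3) = a/(a - 6)
(4) = (b - 8)/(b - 4)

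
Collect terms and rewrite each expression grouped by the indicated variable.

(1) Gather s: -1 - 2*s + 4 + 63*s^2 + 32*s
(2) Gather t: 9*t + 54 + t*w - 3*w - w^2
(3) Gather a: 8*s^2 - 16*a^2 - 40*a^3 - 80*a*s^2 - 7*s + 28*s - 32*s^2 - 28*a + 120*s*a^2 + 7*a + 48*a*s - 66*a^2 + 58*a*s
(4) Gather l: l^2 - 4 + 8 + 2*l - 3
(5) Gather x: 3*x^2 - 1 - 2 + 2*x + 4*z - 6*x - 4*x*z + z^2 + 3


(1) = 63*s^2 + 30*s + 3
(2) = t*(w + 9) - w^2 - 3*w + 54
(3) = -40*a^3 + a^2*(120*s - 82) + a*(-80*s^2 + 106*s - 21) - 24*s^2 + 21*s
(4) = l^2 + 2*l + 1
(5) = 3*x^2 + x*(-4*z - 4) + z^2 + 4*z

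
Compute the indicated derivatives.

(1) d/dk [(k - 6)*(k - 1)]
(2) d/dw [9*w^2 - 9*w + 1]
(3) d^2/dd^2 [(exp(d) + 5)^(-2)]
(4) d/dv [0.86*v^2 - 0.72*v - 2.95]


(1) = 2*k - 7
(2) = 18*w - 9
(3) = (4*exp(d) - 10)*exp(d)/(exp(d) + 5)^4
(4) = 1.72*v - 0.72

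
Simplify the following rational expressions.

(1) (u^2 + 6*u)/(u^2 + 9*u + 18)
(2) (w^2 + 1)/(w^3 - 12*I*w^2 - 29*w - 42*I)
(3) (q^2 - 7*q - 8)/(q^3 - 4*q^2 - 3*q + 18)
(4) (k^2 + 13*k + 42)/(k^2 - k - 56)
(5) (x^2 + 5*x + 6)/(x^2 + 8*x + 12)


(1) = u/(u + 3)
(2) = (w - I)/(w^2 - 13*I*w - 42)
(3) = (q^2 - 7*q - 8)/(q^3 - 4*q^2 - 3*q + 18)
(4) = (k + 6)/(k - 8)
(5) = (x + 3)/(x + 6)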